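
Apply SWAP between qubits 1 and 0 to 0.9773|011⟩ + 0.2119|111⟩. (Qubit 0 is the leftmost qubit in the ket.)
0.9773|101⟩ + 0.2119|111⟩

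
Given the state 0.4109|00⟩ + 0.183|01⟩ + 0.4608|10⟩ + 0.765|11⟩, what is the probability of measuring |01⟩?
0.03349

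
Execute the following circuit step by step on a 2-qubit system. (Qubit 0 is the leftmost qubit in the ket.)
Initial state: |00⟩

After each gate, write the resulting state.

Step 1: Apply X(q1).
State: |01⟩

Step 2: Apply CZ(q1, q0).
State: |01⟩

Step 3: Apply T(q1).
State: (1/√2 + (1/√2)i)|01⟩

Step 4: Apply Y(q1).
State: (1/√2 - (1/√2)i)|00⟩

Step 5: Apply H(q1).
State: (1/2 - (1/2)i)|00⟩ + (1/2 - (1/2)i)|01⟩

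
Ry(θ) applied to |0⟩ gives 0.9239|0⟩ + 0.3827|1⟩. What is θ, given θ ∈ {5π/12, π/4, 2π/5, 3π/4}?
π/4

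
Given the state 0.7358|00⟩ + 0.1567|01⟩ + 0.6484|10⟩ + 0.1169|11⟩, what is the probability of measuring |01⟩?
0.02455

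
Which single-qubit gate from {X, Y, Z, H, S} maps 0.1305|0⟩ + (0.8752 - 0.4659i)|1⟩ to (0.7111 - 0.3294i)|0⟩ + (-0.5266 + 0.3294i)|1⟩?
H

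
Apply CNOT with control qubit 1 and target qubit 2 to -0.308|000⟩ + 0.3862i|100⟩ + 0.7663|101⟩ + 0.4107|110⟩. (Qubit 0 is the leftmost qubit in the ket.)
-0.308|000⟩ + 0.3862i|100⟩ + 0.7663|101⟩ + 0.4107|111⟩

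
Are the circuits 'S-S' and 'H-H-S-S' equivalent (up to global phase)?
Yes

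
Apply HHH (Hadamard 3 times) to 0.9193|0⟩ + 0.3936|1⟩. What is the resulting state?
0.9284|0⟩ + 0.3717|1⟩

H² = I, so H^3 = H: a single Hadamard. With (a, b) = (0.9193, 0.3936), H gives ((a + b)/√2, (a − b)/√2) = (0.9284, 0.3717).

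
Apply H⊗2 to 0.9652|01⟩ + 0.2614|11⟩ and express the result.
0.6133|00⟩ - 0.6133|01⟩ + 0.3519|10⟩ - 0.3519|11⟩

H⊗2 gives amp(|y⟩) = (1/2) Σ_x (−1)^(x·y) amp(|x⟩), where x·y is the number of positions in which both x and y have a 1.
|00⟩: (0.9652 + 0.2614)/2 = 0.6133
|01⟩: (-0.9652 - 0.2614)/2 = -0.6133
|10⟩: (0.9652 - 0.2614)/2 = 0.3519
|11⟩: (-0.9652 + 0.2614)/2 = -0.3519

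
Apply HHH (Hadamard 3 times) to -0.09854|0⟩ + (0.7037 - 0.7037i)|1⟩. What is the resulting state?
(0.4279 - 0.4976i)|0⟩ + (-0.5673 + 0.4976i)|1⟩

H² = I, so H^3 = H: a single Hadamard. With (a, b) = (-0.09854, (0.7037 - 0.7037i)), H gives ((a + b)/√2, (a − b)/√2) = ((0.4279 - 0.4976i), (-0.5673 + 0.4976i)).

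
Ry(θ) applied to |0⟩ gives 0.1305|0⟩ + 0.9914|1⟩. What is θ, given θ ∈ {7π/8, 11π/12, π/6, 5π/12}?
11π/12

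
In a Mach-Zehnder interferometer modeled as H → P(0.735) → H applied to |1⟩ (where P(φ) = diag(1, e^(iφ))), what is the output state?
(0.1291 - 0.3353i)|0⟩ + (0.8709 + 0.3353i)|1⟩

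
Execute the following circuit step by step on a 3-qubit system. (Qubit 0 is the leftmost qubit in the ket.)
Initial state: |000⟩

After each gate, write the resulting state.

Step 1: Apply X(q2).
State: |001⟩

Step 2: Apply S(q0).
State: |001⟩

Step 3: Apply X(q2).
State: |000⟩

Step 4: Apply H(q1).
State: 1/√2|000⟩ + 1/√2|010⟩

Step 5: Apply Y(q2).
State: (1/√2)i|001⟩ + (1/√2)i|011⟩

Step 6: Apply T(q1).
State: (1/√2)i|001⟩ + (-1/2 + (1/2)i)|011⟩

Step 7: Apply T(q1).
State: (1/√2)i|001⟩ - 1/√2|011⟩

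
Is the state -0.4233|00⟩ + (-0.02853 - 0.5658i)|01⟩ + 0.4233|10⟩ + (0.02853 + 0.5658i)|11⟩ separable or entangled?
Separable

Writing the state as a|00⟩ + b|01⟩ + c|10⟩ + d|11⟩, it is a product state iff ad − bc = 0.
Here (a, b, c, d) = (-0.4233, (-0.02853 - 0.5658i), 0.4233, (0.02853 + 0.5658i)): ad − bc = (-0.4233)(0.02853 + 0.5658i) − (-0.02853 - 0.5658i)(0.4233) = 0, so the state is separable.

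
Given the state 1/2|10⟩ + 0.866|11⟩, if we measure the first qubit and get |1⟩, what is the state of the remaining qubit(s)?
0.5|0⟩ + 0.866|1⟩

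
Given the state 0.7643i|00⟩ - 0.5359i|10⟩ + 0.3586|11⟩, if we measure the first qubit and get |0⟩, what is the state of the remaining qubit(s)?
i|0⟩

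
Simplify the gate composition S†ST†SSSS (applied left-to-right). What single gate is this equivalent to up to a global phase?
T†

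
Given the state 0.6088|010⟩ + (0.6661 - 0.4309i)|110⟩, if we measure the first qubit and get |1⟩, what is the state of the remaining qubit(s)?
(0.8396 - 0.5432i)|10⟩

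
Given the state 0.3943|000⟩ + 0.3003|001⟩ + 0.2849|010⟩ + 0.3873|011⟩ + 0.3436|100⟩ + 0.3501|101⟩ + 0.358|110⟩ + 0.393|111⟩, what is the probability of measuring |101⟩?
0.1226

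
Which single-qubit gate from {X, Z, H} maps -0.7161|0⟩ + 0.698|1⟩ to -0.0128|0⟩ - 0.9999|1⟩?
H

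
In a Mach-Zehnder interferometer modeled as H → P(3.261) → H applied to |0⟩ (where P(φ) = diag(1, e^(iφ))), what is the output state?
(0.00356 - 0.05956i)|0⟩ + (0.9964 + 0.05956i)|1⟩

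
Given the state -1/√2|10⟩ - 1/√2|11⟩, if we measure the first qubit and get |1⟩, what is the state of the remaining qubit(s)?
-1/√2|0⟩ - 1/√2|1⟩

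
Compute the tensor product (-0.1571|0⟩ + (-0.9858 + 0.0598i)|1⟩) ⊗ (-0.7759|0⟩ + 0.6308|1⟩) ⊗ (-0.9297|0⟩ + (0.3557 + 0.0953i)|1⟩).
-0.1133|000⟩ + (0.04336 + 0.01162i)|001⟩ + 0.09213|010⟩ + (-0.03525 - 0.009444i)|011⟩ + (-0.7111 + 0.04314i)|100⟩ + (0.2765 + 0.05639i)|101⟩ + (0.5781 - 0.03507i)|110⟩ + (-0.2248 - 0.04584i)|111⟩

amp(|b₁b₂…⟩) = product of the factor amplitudes for bits b₁, b₂, …; only kets whose every factor amplitude is nonzero survive.
|000⟩: (-0.1571)(-0.7759)(-0.9297) = -0.1133
|001⟩: (-0.1571)(-0.7759)(0.3557 + 0.0953i) = (0.04336 + 0.01162i)
|010⟩: (-0.1571)(0.6308)(-0.9297) = 0.09213
|011⟩: (-0.1571)(0.6308)(0.3557 + 0.0953i) = (-0.03525 - 0.009444i)
|100⟩: (-0.9858 + 0.0598i)(-0.7759)(-0.9297) = (-0.7111 + 0.04314i)
|101⟩: (-0.9858 + 0.0598i)(-0.7759)(0.3557 + 0.0953i) = (0.2765 + 0.05639i)
|110⟩: (-0.9858 + 0.0598i)(0.6308)(-0.9297) = (0.5781 - 0.03507i)
|111⟩: (-0.9858 + 0.0598i)(0.6308)(0.3557 + 0.0953i) = (-0.2248 - 0.04584i)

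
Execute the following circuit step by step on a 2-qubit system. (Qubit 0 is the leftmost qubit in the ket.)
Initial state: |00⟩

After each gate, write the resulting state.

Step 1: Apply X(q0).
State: |10⟩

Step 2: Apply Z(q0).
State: -|10⟩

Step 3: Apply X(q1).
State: -|11⟩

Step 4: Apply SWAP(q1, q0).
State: -|11⟩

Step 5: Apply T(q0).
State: (-1/√2 - (1/√2)i)|11⟩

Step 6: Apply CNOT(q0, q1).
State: (-1/√2 - (1/√2)i)|10⟩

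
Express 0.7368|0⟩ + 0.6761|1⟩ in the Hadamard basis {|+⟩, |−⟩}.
0.9991|+⟩ + 0.04292|−⟩

With |ψ⟩ = α|0⟩ + β|1⟩, the Hadamard-basis coefficients are ⟨+|ψ⟩ = (α + β)/√2 and ⟨−|ψ⟩ = (α − β)/√2.
Here α = 0.7368, β = 0.6761: (α + β)/√2 = 0.9991, (α − β)/√2 = 0.04292.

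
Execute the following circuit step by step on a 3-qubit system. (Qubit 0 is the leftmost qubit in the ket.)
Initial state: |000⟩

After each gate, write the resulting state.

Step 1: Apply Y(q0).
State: i|100⟩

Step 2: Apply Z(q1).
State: i|100⟩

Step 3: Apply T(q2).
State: i|100⟩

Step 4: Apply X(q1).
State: i|110⟩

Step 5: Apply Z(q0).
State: -i|110⟩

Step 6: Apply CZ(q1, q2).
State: -i|110⟩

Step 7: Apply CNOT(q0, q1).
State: -i|100⟩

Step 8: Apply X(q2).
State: -i|101⟩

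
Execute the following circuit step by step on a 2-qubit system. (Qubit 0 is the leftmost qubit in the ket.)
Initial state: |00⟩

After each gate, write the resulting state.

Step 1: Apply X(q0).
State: |10⟩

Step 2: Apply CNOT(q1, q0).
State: |10⟩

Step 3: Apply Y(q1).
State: i|11⟩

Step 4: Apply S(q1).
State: -|11⟩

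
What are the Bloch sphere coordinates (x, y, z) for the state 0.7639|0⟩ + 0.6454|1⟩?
(0.986, 0, 0.167)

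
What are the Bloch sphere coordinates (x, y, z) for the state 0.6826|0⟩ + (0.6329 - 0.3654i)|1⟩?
(0.864, -0.4988, -0.06814)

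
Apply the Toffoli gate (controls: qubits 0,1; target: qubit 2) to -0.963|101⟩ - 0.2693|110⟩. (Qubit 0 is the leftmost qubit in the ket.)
-0.963|101⟩ - 0.2693|111⟩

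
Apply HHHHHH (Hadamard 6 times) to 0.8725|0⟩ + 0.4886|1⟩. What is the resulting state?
0.8725|0⟩ + 0.4886|1⟩

H² = I, so an even number of Hadamards cancels: H^6 = I and the state is unchanged.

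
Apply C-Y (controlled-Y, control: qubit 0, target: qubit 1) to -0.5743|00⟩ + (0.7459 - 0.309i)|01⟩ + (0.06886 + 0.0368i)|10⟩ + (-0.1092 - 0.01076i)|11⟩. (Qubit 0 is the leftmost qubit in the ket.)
-0.5743|00⟩ + (0.7459 - 0.309i)|01⟩ + (-0.01076 + 0.1092i)|10⟩ + (-0.0368 + 0.06886i)|11⟩

C-Y leaves the control-|0⟩ kets |00⟩, |01⟩ unchanged and applies Y to qubit 1 on the control-|1⟩ pair (|10⟩, |11⟩).
Y = [[0, -i], [i, 0]].
With a = amp(|10⟩) = (0.06886 + 0.0368i) and b = amp(|11⟩) = (-0.1092 - 0.01076i):
new amp(|10⟩) = (-i)·b = (-0.01076 + 0.1092i)
new amp(|11⟩) = (i)·a = (-0.0368 + 0.06886i)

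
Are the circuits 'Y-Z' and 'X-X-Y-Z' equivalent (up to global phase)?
Yes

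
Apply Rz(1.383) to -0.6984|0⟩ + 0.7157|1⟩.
(-0.538 + 0.4454i)|0⟩ + (0.5513 + 0.4564i)|1⟩

Rz(1.383) = [[e^(−iθ/2), 0], [0, e^(iθ/2)]] with e^(±iθ/2) = cos(θ/2) ± i·sin(θ/2); θ = 1.383, cos(θ/2) ≈ 0.77029, sin(θ/2) ≈ 0.637693.
With a = amp(|0⟩) = -0.6984 and b = amp(|1⟩) = 0.7157:
new amp(|0⟩) = (0.77029 - 0.637693i)·a = (-0.538 + 0.4454i)
new amp(|1⟩) = (0.77029 + 0.637693i)·b = (0.5513 + 0.4564i)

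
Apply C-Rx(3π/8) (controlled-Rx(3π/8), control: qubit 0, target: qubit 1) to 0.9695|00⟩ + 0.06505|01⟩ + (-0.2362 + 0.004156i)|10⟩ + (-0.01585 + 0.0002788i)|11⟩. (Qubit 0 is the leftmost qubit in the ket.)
0.9695|00⟩ + 0.06505|01⟩ + (-0.1962 + 0.01226i)|10⟩ + (-0.01087 + 0.1315i)|11⟩

C-Rx(3π/8) leaves the control-|0⟩ kets |00⟩, |01⟩ unchanged and applies Rx(3π/8) to qubit 1 on the control-|1⟩ pair (|10⟩, |11⟩).
Rx(3π/8) = [[cos(θ/2), −i·sin(θ/2)], [−i·sin(θ/2), cos(θ/2)]]; θ = 3π/8, cos(θ/2) ≈ 0.83147, sin(θ/2) ≈ 0.55557.
With a = amp(|10⟩) = (-0.2362 + 0.004156i) and b = amp(|11⟩) = (-0.01585 + 0.0002788i):
new amp(|10⟩) = (0.83147)·a + (-0.55557i)·b = (-0.1962 + 0.01226i)
new amp(|11⟩) = (-0.55557i)·a + (0.83147)·b = (-0.01087 + 0.1315i)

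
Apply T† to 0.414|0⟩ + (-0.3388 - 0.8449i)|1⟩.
0.414|0⟩ + (-0.837 - 0.3579i)|1⟩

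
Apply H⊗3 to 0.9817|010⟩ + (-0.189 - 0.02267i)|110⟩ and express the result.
(0.2803 - 0.008015i)|000⟩ + (0.2803 - 0.008015i)|001⟩ + (-0.2803 + 0.008015i)|010⟩ + (-0.2803 + 0.008015i)|011⟩ + (0.4139 + 0.008015i)|100⟩ + (0.4139 + 0.008015i)|101⟩ + (-0.4139 - 0.008015i)|110⟩ + (-0.4139 - 0.008015i)|111⟩

H⊗3 gives amp(|y⟩) = (1/2√2) Σ_x (−1)^(x·y) amp(|x⟩), where x·y is the number of positions in which both x and y have a 1.
|000⟩: (0.9817 + (-0.189 - 0.02267i))/(2√2) = (0.2803 - 0.008015i)
|001⟩: (0.9817 + (-0.189 - 0.02267i))/(2√2) = (0.2803 - 0.008015i)
|010⟩: (-0.9817 - (-0.189 - 0.02267i))/(2√2) = (-0.2803 + 0.008015i)
|011⟩: (-0.9817 - (-0.189 - 0.02267i))/(2√2) = (-0.2803 + 0.008015i)
|100⟩: (0.9817 - (-0.189 - 0.02267i))/(2√2) = (0.4139 + 0.008015i)
|101⟩: (0.9817 - (-0.189 - 0.02267i))/(2√2) = (0.4139 + 0.008015i)
|110⟩: (-0.9817 + (-0.189 - 0.02267i))/(2√2) = (-0.4139 - 0.008015i)
|111⟩: (-0.9817 + (-0.189 - 0.02267i))/(2√2) = (-0.4139 - 0.008015i)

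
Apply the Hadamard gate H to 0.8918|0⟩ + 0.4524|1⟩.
0.9505|0⟩ + 0.3107|1⟩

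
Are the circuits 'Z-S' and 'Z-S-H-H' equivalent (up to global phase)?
Yes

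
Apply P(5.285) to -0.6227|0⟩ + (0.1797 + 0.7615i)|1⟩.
-0.6227|0⟩ + (0.7374 + 0.2616i)|1⟩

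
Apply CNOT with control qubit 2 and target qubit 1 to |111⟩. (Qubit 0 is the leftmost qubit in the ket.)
|101⟩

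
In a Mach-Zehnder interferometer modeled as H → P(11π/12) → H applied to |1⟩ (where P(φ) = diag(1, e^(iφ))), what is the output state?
(0.983 - 0.1294i)|0⟩ + (0.01704 + 0.1294i)|1⟩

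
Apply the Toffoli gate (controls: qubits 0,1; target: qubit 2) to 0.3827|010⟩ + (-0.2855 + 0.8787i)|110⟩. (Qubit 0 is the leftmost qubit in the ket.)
0.3827|010⟩ + (-0.2855 + 0.8787i)|111⟩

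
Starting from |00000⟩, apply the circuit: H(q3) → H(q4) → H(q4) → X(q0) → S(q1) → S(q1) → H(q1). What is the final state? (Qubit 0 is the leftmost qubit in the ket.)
1/2|10000⟩ + 1/2|10010⟩ + 1/2|11000⟩ + 1/2|11010⟩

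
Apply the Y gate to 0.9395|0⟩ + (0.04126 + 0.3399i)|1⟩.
(0.3399 - 0.04126i)|0⟩ + 0.9395i|1⟩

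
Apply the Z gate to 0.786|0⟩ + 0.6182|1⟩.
0.786|0⟩ - 0.6182|1⟩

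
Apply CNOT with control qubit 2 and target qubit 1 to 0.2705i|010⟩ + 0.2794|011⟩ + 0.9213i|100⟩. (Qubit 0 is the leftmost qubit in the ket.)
0.2794|001⟩ + 0.2705i|010⟩ + 0.9213i|100⟩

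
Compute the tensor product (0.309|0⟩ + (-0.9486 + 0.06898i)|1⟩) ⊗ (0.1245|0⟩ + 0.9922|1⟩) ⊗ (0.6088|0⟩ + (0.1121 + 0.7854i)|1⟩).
0.02342|000⟩ + (0.004313 + 0.03021i)|001⟩ + 0.1867|010⟩ + (0.03437 + 0.2408i)|011⟩ + (-0.0719 + 0.005228i)|100⟩ + (-0.01998 - 0.09179i)|101⟩ + (-0.573 + 0.04167i)|110⟩ + (-0.1593 - 0.7315i)|111⟩

amp(|b₁b₂…⟩) = product of the factor amplitudes for bits b₁, b₂, …; only kets whose every factor amplitude is nonzero survive.
|000⟩: (0.309)(0.1245)(0.6088) = 0.02342
|001⟩: (0.309)(0.1245)(0.1121 + 0.7854i) = (0.004313 + 0.03021i)
|010⟩: (0.309)(0.9922)(0.6088) = 0.1867
|011⟩: (0.309)(0.9922)(0.1121 + 0.7854i) = (0.03437 + 0.2408i)
|100⟩: (-0.9486 + 0.06898i)(0.1245)(0.6088) = (-0.0719 + 0.005228i)
|101⟩: (-0.9486 + 0.06898i)(0.1245)(0.1121 + 0.7854i) = (-0.01998 - 0.09179i)
|110⟩: (-0.9486 + 0.06898i)(0.9922)(0.6088) = (-0.573 + 0.04167i)
|111⟩: (-0.9486 + 0.06898i)(0.9922)(0.1121 + 0.7854i) = (-0.1593 - 0.7315i)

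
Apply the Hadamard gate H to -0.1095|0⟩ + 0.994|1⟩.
0.6254|0⟩ - 0.7803|1⟩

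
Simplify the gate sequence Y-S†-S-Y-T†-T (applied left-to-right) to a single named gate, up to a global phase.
I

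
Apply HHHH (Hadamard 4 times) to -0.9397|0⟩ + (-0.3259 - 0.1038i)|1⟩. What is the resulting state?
-0.9397|0⟩ + (-0.3259 - 0.1038i)|1⟩

H² = I, so an even number of Hadamards cancels: H^4 = I and the state is unchanged.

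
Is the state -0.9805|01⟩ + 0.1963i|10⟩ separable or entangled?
Entangled

Writing the state as a|00⟩ + b|01⟩ + c|10⟩ + d|11⟩, it is a product state iff ad − bc = 0.
Here (a, b, c, d) = (0, -0.9805, 0.1963i, 0): ad − bc = (0)(0) − (-0.9805)(0.1963i) = 0.1925i ≠ 0, so the state is entangled.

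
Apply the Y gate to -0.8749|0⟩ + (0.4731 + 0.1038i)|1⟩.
(0.1038 - 0.4731i)|0⟩ - 0.8749i|1⟩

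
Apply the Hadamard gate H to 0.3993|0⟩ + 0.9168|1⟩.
0.9306|0⟩ - 0.3659|1⟩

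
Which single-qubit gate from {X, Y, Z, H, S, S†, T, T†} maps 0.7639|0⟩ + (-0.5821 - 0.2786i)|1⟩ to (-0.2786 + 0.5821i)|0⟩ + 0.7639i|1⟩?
Y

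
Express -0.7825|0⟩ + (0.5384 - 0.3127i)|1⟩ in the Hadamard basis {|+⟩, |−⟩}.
(-0.1726 - 0.2211i)|+⟩ + (-0.934 + 0.2211i)|−⟩

With |ψ⟩ = α|0⟩ + β|1⟩, the Hadamard-basis coefficients are ⟨+|ψ⟩ = (α + β)/√2 and ⟨−|ψ⟩ = (α − β)/√2.
Here α = -0.7825, β = (0.5384 - 0.3127i): (α + β)/√2 = (-0.1726 - 0.2211i), (α − β)/√2 = (-0.934 + 0.2211i).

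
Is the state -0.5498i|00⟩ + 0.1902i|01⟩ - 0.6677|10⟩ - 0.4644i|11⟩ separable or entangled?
Entangled

Writing the state as a|00⟩ + b|01⟩ + c|10⟩ + d|11⟩, it is a product state iff ad − bc = 0.
Here (a, b, c, d) = (-0.5498i, 0.1902i, -0.6677, -0.4644i): ad − bc = (-0.5498i)(-0.4644i) − (0.1902i)(-0.6677) = (-0.2553 + 0.127i) ≠ 0, so the state is entangled.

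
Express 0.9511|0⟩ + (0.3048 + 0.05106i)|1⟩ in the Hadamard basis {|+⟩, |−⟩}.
(0.8881 + 0.0361i)|+⟩ + (0.457 - 0.0361i)|−⟩

With |ψ⟩ = α|0⟩ + β|1⟩, the Hadamard-basis coefficients are ⟨+|ψ⟩ = (α + β)/√2 and ⟨−|ψ⟩ = (α − β)/√2.
Here α = 0.9511, β = (0.3048 + 0.05106i): (α + β)/√2 = (0.8881 + 0.0361i), (α − β)/√2 = (0.457 - 0.0361i).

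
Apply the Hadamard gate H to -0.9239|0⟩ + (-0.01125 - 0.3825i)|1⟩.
(-0.6613 - 0.2705i)|0⟩ + (-0.6453 + 0.2705i)|1⟩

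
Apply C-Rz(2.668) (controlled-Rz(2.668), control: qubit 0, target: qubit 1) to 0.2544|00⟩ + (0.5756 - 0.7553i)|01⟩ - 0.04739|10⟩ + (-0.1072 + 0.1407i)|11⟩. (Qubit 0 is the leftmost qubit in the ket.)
0.2544|00⟩ + (0.5756 - 0.7553i)|01⟩ + (-0.01112 + 0.04607i)|10⟩ + (-0.1619 - 0.0712i)|11⟩

C-Rz(2.668) leaves the control-|0⟩ kets |00⟩, |01⟩ unchanged and applies Rz(2.668) to qubit 1 on the control-|1⟩ pair (|10⟩, |11⟩).
Rz(2.668) = [[e^(−iθ/2), 0], [0, e^(iθ/2)]] with e^(±iθ/2) = cos(θ/2) ± i·sin(θ/2); θ = 2.668, cos(θ/2) ≈ 0.23459, sin(θ/2) ≈ 0.972095.
With a = amp(|10⟩) = -0.04739 and b = amp(|11⟩) = (-0.1072 + 0.1407i):
new amp(|10⟩) = (0.23459 - 0.972095i)·a = (-0.01112 + 0.04607i)
new amp(|11⟩) = (0.23459 + 0.972095i)·b = (-0.1619 - 0.0712i)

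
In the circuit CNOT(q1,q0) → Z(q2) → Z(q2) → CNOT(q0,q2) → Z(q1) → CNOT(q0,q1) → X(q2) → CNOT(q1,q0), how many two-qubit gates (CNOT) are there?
4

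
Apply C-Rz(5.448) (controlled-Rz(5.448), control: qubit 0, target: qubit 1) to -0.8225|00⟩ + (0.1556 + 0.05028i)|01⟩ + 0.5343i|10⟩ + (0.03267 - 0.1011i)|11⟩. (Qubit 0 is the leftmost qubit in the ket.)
-0.8225|00⟩ + (0.1556 + 0.05028i)|01⟩ + (0.2167 - 0.4884i)|10⟩ + (0.01114 + 0.1057i)|11⟩

C-Rz(5.448) leaves the control-|0⟩ kets |00⟩, |01⟩ unchanged and applies Rz(5.448) to qubit 1 on the control-|1⟩ pair (|10⟩, |11⟩).
Rz(5.448) = [[e^(−iθ/2), 0], [0, e^(iθ/2)]] with e^(±iθ/2) = cos(θ/2) ± i·sin(θ/2); θ = 5.448, cos(θ/2) ≈ -0.914068, sin(θ/2) ≈ 0.405561.
With a = amp(|10⟩) = 0.5343i and b = amp(|11⟩) = (0.03267 - 0.1011i):
new amp(|10⟩) = (-0.914068 - 0.405561i)·a = (0.2167 - 0.4884i)
new amp(|11⟩) = (-0.914068 + 0.405561i)·b = (0.01114 + 0.1057i)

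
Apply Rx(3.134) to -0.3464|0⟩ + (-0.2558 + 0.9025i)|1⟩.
(0.9012 + 0.2558i)|0⟩ + (-0.0009711 + 0.3498i)|1⟩

Rx(3.134) = [[cos(θ/2), −i·sin(θ/2)], [−i·sin(θ/2), cos(θ/2)]]; θ = 3.134, cos(θ/2) ≈ 0.00379632, sin(θ/2) ≈ 0.999993.
With a = amp(|0⟩) = -0.3464 and b = amp(|1⟩) = (-0.2558 + 0.9025i):
new amp(|0⟩) = (0.00379632)·a + (-0.999993i)·b = (0.9012 + 0.2558i)
new amp(|1⟩) = (-0.999993i)·a + (0.00379632)·b = (-0.0009711 + 0.3498i)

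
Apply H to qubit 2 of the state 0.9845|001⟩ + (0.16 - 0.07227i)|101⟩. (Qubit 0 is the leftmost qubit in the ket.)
0.6961|000⟩ - 0.6961|001⟩ + (0.1131 - 0.0511i)|100⟩ + (-0.1131 + 0.0511i)|101⟩

H on qubit 2 mixes each pair of kets that differ only in qubit 2: amplitudes (a, b) of (|…0…⟩, |…1…⟩) become ((a + b)/√2, (a − b)/√2). Kets absent from the input have amplitude 0.
(|000⟩, |001⟩): (a, b) = (0, 0.9845) → (0.6961, -0.6961)
(|100⟩, |101⟩): (a, b) = (0, (0.16 - 0.07227i)) → ((0.1131 - 0.0511i), (-0.1131 + 0.0511i))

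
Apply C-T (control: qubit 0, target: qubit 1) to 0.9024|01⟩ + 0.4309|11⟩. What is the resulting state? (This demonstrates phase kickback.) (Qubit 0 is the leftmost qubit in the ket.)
0.9024|01⟩ + (0.3047 + 0.3047i)|11⟩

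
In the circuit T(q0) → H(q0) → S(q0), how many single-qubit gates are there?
3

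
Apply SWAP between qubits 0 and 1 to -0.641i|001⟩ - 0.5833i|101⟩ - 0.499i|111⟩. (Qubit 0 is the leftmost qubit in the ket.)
-0.641i|001⟩ - 0.5833i|011⟩ - 0.499i|111⟩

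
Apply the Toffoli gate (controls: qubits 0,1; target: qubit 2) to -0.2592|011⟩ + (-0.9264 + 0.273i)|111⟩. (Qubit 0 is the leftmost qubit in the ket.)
-0.2592|011⟩ + (-0.9264 + 0.273i)|110⟩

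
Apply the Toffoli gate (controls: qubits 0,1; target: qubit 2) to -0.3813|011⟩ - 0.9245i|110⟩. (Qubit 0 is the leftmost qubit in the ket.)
-0.3813|011⟩ - 0.9245i|111⟩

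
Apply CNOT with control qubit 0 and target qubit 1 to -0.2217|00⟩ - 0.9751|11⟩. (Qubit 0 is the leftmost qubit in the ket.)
-0.2217|00⟩ - 0.9751|10⟩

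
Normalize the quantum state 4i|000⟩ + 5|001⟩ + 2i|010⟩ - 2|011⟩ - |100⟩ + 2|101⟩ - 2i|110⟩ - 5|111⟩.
0.4391i|000⟩ + 0.5488|001⟩ + 0.2195i|010⟩ - 0.2195|011⟩ - 0.1098|100⟩ + 0.2195|101⟩ - 0.2195i|110⟩ - 0.5488|111⟩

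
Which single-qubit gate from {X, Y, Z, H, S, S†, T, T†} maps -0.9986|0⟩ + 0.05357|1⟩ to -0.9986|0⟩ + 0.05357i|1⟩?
S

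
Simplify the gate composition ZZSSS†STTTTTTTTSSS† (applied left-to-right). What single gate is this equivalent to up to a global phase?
S†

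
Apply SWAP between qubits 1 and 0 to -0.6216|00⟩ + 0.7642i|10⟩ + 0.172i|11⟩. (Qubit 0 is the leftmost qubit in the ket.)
-0.6216|00⟩ + 0.7642i|01⟩ + 0.172i|11⟩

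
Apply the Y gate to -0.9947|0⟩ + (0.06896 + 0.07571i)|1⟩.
(0.07571 - 0.06896i)|0⟩ - 0.9947i|1⟩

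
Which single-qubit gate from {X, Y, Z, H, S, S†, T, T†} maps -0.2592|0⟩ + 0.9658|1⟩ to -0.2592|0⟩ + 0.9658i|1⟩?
S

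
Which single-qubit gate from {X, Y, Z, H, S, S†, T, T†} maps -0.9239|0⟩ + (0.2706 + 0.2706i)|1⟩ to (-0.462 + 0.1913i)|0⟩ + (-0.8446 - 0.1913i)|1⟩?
H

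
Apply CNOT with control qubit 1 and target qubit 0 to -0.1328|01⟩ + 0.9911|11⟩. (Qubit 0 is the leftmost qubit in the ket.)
0.9911|01⟩ - 0.1328|11⟩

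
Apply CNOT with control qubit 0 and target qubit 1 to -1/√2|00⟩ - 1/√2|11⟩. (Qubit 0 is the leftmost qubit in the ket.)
-1/√2|00⟩ - 1/√2|10⟩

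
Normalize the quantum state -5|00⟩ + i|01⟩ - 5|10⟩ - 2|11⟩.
-0.6742|00⟩ + 0.1348i|01⟩ - 0.6742|10⟩ - 0.2697|11⟩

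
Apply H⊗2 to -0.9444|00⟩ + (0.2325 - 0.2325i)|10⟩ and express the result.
(-0.356 - 0.1163i)|00⟩ + (-0.356 - 0.1163i)|01⟩ + (-0.5885 + 0.1163i)|10⟩ + (-0.5885 + 0.1163i)|11⟩

H⊗2 gives amp(|y⟩) = (1/2) Σ_x (−1)^(x·y) amp(|x⟩), where x·y is the number of positions in which both x and y have a 1.
|00⟩: (-0.9444 + (0.2325 - 0.2325i))/2 = (-0.356 - 0.1163i)
|01⟩: (-0.9444 + (0.2325 - 0.2325i))/2 = (-0.356 - 0.1163i)
|10⟩: (-0.9444 - (0.2325 - 0.2325i))/2 = (-0.5885 + 0.1163i)
|11⟩: (-0.9444 - (0.2325 - 0.2325i))/2 = (-0.5885 + 0.1163i)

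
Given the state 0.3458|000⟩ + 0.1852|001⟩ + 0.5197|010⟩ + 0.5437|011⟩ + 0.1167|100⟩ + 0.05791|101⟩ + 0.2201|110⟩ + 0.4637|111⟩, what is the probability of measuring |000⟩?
0.1196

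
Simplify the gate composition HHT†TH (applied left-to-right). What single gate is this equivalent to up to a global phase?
H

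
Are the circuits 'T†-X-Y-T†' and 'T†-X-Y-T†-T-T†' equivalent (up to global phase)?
Yes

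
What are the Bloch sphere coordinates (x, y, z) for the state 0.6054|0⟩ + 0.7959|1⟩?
(0.9637, 0, -0.2669)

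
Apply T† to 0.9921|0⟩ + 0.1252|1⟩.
0.9921|0⟩ + (0.08853 - 0.08853i)|1⟩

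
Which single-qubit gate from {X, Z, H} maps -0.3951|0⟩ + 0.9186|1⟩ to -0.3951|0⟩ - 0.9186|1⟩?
Z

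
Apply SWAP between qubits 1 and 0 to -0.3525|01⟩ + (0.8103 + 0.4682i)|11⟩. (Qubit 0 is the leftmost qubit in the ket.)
-0.3525|10⟩ + (0.8103 + 0.4682i)|11⟩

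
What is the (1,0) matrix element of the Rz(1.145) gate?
0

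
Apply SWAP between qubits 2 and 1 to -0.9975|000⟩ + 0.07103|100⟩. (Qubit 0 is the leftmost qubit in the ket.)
-0.9975|000⟩ + 0.07103|100⟩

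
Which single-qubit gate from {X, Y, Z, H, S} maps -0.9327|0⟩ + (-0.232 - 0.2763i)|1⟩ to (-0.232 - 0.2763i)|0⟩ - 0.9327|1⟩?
X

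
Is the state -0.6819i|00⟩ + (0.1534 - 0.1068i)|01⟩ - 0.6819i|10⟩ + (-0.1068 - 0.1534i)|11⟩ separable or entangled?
Entangled

Writing the state as a|00⟩ + b|01⟩ + c|10⟩ + d|11⟩, it is a product state iff ad − bc = 0.
Here (a, b, c, d) = (-0.6819i, (0.1534 - 0.1068i), -0.6819i, (-0.1068 - 0.1534i)): ad − bc = (-0.6819i)(-0.1068 - 0.1534i) − (0.1534 - 0.1068i)(-0.6819i) = (-0.03178 + 0.1774i) ≠ 0, so the state is entangled.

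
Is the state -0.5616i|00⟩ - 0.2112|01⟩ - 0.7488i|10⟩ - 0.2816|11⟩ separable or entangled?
Separable

Writing the state as a|00⟩ + b|01⟩ + c|10⟩ + d|11⟩, it is a product state iff ad − bc = 0.
Here (a, b, c, d) = (-0.5616i, -0.2112, -0.7488i, -0.2816): ad − bc = (-0.5616i)(-0.2816) − (-0.2112)(-0.7488i) = 0, so the state is separable.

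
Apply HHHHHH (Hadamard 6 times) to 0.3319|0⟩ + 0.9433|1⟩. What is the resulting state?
0.3319|0⟩ + 0.9433|1⟩

H² = I, so an even number of Hadamards cancels: H^6 = I and the state is unchanged.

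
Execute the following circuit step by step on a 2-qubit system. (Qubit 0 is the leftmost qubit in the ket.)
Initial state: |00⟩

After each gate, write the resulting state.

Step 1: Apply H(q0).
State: 1/√2|00⟩ + 1/√2|10⟩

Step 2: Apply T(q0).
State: 1/√2|00⟩ + (1/2 + (1/2)i)|10⟩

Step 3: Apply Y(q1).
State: (1/√2)i|01⟩ + (-1/2 + (1/2)i)|11⟩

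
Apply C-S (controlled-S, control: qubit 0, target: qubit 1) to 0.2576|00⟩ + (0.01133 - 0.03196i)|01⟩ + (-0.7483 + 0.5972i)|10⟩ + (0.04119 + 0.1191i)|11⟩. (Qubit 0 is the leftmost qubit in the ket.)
0.2576|00⟩ + (0.01133 - 0.03196i)|01⟩ + (-0.7483 + 0.5972i)|10⟩ + (-0.1191 + 0.04119i)|11⟩

C-S leaves the control-|0⟩ kets |00⟩, |01⟩ unchanged and applies S to qubit 1 on the control-|1⟩ pair (|10⟩, |11⟩).
S = [[1, 0], [0, i]].
With a = amp(|10⟩) = (-0.7483 + 0.5972i) and b = amp(|11⟩) = (0.04119 + 0.1191i):
new amp(|10⟩) = (1)·a = (-0.7483 + 0.5972i)
new amp(|11⟩) = (i)·b = (-0.1191 + 0.04119i)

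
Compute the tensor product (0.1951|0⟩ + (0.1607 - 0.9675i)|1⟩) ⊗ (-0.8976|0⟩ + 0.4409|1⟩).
-0.1751|00⟩ + 0.08602|01⟩ + (-0.1442 + 0.8684i)|10⟩ + (0.07085 - 0.4266i)|11⟩

amp(|b₁b₂…⟩) = product of the factor amplitudes for bits b₁, b₂, …; only kets whose every factor amplitude is nonzero survive.
|00⟩: (0.1951)(-0.8976) = -0.1751
|01⟩: (0.1951)(0.4409) = 0.08602
|10⟩: (0.1607 - 0.9675i)(-0.8976) = (-0.1442 + 0.8684i)
|11⟩: (0.1607 - 0.9675i)(0.4409) = (0.07085 - 0.4266i)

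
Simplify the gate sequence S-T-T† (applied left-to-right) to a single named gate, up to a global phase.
S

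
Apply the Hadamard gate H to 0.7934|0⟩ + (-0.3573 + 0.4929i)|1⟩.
(0.3084 + 0.3485i)|0⟩ + (0.8137 - 0.3485i)|1⟩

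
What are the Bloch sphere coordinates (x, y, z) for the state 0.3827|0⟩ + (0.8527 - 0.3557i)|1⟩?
(0.6527, -0.2723, -0.7072)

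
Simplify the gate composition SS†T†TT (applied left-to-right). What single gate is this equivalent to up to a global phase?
T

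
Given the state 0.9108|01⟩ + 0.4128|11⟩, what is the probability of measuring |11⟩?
0.1704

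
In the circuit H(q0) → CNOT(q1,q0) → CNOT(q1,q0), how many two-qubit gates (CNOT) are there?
2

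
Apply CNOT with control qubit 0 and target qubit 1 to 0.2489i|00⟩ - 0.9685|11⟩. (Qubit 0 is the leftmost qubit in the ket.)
0.2489i|00⟩ - 0.9685|10⟩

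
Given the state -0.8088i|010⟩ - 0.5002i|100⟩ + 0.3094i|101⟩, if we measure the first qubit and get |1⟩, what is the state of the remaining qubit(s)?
-0.8505i|00⟩ + 0.5261i|01⟩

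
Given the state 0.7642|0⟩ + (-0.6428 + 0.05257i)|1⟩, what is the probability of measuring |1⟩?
0.416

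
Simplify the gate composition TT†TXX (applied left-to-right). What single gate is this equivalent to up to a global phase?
T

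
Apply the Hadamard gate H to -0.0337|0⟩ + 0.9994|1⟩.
0.6829|0⟩ - 0.7305|1⟩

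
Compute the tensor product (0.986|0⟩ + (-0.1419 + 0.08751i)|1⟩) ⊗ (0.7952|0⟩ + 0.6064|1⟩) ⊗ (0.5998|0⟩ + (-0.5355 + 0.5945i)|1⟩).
0.4703|000⟩ + (-0.4199 + 0.4661i)|001⟩ + 0.3586|010⟩ + (-0.3202 + 0.3555i)|011⟩ + (-0.06768 + 0.04174i)|100⟩ + (0.01906 - 0.1043i)|101⟩ + (-0.05161 + 0.03183i)|110⟩ + (0.01453 - 0.07957i)|111⟩

amp(|b₁b₂…⟩) = product of the factor amplitudes for bits b₁, b₂, …; only kets whose every factor amplitude is nonzero survive.
|000⟩: (0.986)(0.7952)(0.5998) = 0.4703
|001⟩: (0.986)(0.7952)(-0.5355 + 0.5945i) = (-0.4199 + 0.4661i)
|010⟩: (0.986)(0.6064)(0.5998) = 0.3586
|011⟩: (0.986)(0.6064)(-0.5355 + 0.5945i) = (-0.3202 + 0.3555i)
|100⟩: (-0.1419 + 0.08751i)(0.7952)(0.5998) = (-0.06768 + 0.04174i)
|101⟩: (-0.1419 + 0.08751i)(0.7952)(-0.5355 + 0.5945i) = (0.01906 - 0.1043i)
|110⟩: (-0.1419 + 0.08751i)(0.6064)(0.5998) = (-0.05161 + 0.03183i)
|111⟩: (-0.1419 + 0.08751i)(0.6064)(-0.5355 + 0.5945i) = (0.01453 - 0.07957i)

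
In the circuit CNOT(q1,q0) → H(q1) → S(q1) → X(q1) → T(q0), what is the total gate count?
5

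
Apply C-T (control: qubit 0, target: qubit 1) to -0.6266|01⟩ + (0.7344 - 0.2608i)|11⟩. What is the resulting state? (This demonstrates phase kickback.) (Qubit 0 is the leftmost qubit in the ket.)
-0.6266|01⟩ + (0.7037 + 0.3349i)|11⟩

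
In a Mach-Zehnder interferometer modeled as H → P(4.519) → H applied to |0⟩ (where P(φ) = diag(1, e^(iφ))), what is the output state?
(0.4039 - 0.4907i)|0⟩ + (0.5961 + 0.4907i)|1⟩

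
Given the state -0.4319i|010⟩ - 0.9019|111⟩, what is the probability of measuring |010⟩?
0.1865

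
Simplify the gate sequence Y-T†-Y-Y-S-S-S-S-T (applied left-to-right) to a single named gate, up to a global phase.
Y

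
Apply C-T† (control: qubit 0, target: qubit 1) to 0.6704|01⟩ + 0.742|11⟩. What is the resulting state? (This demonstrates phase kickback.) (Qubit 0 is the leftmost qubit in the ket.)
0.6704|01⟩ + (0.5247 - 0.5247i)|11⟩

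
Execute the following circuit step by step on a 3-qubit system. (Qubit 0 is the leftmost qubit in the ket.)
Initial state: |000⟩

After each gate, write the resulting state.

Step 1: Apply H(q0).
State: 1/√2|000⟩ + 1/√2|100⟩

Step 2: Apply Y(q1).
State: (1/√2)i|010⟩ + (1/√2)i|110⟩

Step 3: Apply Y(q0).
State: 1/√2|010⟩ - 1/√2|110⟩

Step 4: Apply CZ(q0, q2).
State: 1/√2|010⟩ - 1/√2|110⟩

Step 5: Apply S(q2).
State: 1/√2|010⟩ - 1/√2|110⟩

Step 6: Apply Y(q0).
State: (1/√2)i|010⟩ + (1/√2)i|110⟩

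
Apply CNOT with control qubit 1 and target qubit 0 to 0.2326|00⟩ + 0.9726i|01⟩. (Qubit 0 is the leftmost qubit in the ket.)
0.2326|00⟩ + 0.9726i|11⟩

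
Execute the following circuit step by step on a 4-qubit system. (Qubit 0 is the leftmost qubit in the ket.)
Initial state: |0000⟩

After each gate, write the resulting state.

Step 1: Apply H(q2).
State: 1/√2|0000⟩ + 1/√2|0010⟩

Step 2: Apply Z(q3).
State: 1/√2|0000⟩ + 1/√2|0010⟩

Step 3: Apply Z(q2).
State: 1/√2|0000⟩ - 1/√2|0010⟩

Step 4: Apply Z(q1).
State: 1/√2|0000⟩ - 1/√2|0010⟩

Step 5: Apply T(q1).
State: 1/√2|0000⟩ - 1/√2|0010⟩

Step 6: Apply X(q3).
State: 1/√2|0001⟩ - 1/√2|0011⟩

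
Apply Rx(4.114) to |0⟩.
-0.4673|0⟩ - 0.8841i|1⟩

Rx(4.114) = [[cos(θ/2), −i·sin(θ/2)], [−i·sin(θ/2), cos(θ/2)]]; θ = 4.114, cos(θ/2) ≈ -0.467273, sin(θ/2) ≈ 0.884113.
With a = amp(|0⟩) = 1 and b = amp(|1⟩) = 0:
new amp(|0⟩) = (-0.467273)·a + (-0.884113i)·b = -0.4673
new amp(|1⟩) = (-0.884113i)·a + (-0.467273)·b = -0.8841i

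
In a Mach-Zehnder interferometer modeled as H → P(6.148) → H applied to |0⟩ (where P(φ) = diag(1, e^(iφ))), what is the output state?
(0.9954 - 0.06739i)|0⟩ + (0.004562 + 0.06739i)|1⟩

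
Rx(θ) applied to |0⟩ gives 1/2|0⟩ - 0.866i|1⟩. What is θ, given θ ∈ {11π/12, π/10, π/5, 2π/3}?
2π/3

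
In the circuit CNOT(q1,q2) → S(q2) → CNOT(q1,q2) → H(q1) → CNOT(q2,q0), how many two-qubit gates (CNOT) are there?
3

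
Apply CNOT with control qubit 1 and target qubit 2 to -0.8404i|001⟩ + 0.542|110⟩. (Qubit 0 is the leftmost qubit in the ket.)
-0.8404i|001⟩ + 0.542|111⟩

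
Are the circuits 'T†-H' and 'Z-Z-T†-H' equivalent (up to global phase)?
Yes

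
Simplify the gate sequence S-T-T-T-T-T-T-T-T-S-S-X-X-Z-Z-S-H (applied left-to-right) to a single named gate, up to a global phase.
H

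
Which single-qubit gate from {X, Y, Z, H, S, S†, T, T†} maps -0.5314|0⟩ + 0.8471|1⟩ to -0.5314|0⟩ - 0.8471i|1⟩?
S†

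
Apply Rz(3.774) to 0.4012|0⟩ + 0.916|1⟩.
(-0.1248 - 0.3813i)|0⟩ + (-0.2848 + 0.8706i)|1⟩

Rz(3.774) = [[e^(−iθ/2), 0], [0, e^(iθ/2)]] with e^(±iθ/2) = cos(θ/2) ± i·sin(θ/2); θ = 3.774, cos(θ/2) ≈ -0.310961, sin(θ/2) ≈ 0.950423.
With a = amp(|0⟩) = 0.4012 and b = amp(|1⟩) = 0.916:
new amp(|0⟩) = (-0.310961 - 0.950423i)·a = (-0.1248 - 0.3813i)
new amp(|1⟩) = (-0.310961 + 0.950423i)·b = (-0.2848 + 0.8706i)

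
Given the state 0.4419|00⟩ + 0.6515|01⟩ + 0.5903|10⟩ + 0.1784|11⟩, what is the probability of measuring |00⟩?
0.1953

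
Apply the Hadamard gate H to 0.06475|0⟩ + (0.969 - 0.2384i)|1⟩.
(0.731 - 0.1686i)|0⟩ + (-0.6394 + 0.1686i)|1⟩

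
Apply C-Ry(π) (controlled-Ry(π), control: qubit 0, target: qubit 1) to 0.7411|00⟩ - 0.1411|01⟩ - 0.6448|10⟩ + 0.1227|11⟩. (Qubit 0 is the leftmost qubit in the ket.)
0.7411|00⟩ - 0.1411|01⟩ - 0.1227|10⟩ - 0.6448|11⟩

C-Ry(π) leaves the control-|0⟩ kets |00⟩, |01⟩ unchanged and applies Ry(π) to qubit 1 on the control-|1⟩ pair (|10⟩, |11⟩).
Ry(π) = [[cos(θ/2), −sin(θ/2)], [sin(θ/2), cos(θ/2)]]; θ = π, cos(θ/2) ≈ 0, sin(θ/2) ≈ 1.
With a = amp(|10⟩) = -0.6448 and b = amp(|11⟩) = 0.1227:
new amp(|10⟩) = (-1)·b = -0.1227
new amp(|11⟩) = (1)·a = -0.6448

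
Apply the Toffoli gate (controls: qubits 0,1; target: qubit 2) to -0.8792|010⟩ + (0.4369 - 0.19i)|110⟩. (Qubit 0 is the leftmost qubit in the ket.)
-0.8792|010⟩ + (0.4369 - 0.19i)|111⟩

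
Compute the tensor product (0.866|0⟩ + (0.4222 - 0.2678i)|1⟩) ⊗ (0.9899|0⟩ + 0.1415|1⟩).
0.8573|00⟩ + 0.1225|01⟩ + (0.4179 - 0.2651i)|10⟩ + (0.05974 - 0.03789i)|11⟩

amp(|b₁b₂…⟩) = product of the factor amplitudes for bits b₁, b₂, …; only kets whose every factor amplitude is nonzero survive.
|00⟩: (0.866)(0.9899) = 0.8573
|01⟩: (0.866)(0.1415) = 0.1225
|10⟩: (0.4222 - 0.2678i)(0.9899) = (0.4179 - 0.2651i)
|11⟩: (0.4222 - 0.2678i)(0.1415) = (0.05974 - 0.03789i)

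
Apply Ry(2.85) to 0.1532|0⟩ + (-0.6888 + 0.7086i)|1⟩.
(0.7037 - 0.7011i)|0⟩ + (0.05151 + 0.1029i)|1⟩

Ry(2.85) = [[cos(θ/2), −sin(θ/2)], [sin(θ/2), cos(θ/2)]]; θ = 2.85, cos(θ/2) ≈ 0.14528, sin(θ/2) ≈ 0.989391.
With a = amp(|0⟩) = 0.1532 and b = amp(|1⟩) = (-0.6888 + 0.7086i):
new amp(|0⟩) = (0.14528)·a + (-0.989391)·b = (0.7037 - 0.7011i)
new amp(|1⟩) = (0.989391)·a + (0.14528)·b = (0.05151 + 0.1029i)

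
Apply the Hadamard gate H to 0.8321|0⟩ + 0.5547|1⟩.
0.9806|0⟩ + 0.1962|1⟩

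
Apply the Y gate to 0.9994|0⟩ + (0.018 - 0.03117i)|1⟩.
(-0.03117 - 0.018i)|0⟩ + 0.9994i|1⟩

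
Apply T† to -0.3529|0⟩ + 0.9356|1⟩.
-0.3529|0⟩ + (0.6616 - 0.6616i)|1⟩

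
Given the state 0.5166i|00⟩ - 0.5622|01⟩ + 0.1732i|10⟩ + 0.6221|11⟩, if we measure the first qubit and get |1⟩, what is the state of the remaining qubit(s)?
0.2682i|0⟩ + 0.9634|1⟩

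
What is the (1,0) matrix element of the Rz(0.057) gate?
0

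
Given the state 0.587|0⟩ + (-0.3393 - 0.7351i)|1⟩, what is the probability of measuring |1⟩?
0.6555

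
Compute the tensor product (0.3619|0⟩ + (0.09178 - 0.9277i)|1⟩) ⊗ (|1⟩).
0.3619|01⟩ + (0.09178 - 0.9277i)|11⟩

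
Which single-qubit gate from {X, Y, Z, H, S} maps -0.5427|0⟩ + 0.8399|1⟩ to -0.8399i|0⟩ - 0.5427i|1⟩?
Y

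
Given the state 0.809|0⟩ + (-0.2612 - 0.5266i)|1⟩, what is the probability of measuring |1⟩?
0.3455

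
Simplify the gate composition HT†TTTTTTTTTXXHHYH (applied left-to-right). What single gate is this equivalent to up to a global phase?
Y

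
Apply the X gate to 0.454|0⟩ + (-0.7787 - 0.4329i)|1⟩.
(-0.7787 - 0.4329i)|0⟩ + 0.454|1⟩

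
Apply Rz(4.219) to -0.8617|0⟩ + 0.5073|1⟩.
(0.4421 + 0.7397i)|0⟩ + (-0.2603 + 0.4355i)|1⟩

Rz(4.219) = [[e^(−iθ/2), 0], [0, e^(iθ/2)]] with e^(±iθ/2) = cos(θ/2) ± i·sin(θ/2); θ = 4.219, cos(θ/2) ≈ -0.513024, sin(θ/2) ≈ 0.858374.
With a = amp(|0⟩) = -0.8617 and b = amp(|1⟩) = 0.5073:
new amp(|0⟩) = (-0.513024 - 0.858374i)·a = (0.4421 + 0.7397i)
new amp(|1⟩) = (-0.513024 + 0.858374i)·b = (-0.2603 + 0.4355i)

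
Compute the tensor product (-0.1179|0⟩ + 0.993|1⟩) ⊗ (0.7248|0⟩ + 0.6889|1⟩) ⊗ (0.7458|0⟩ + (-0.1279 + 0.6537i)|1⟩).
-0.06373|000⟩ + (0.01093 - 0.05586i)|001⟩ - 0.06057|010⟩ + (0.01039 - 0.05309i)|011⟩ + 0.5368|100⟩ + (-0.09205 + 0.4705i)|101⟩ + 0.5102|110⟩ + (-0.08749 + 0.4472i)|111⟩

amp(|b₁b₂…⟩) = product of the factor amplitudes for bits b₁, b₂, …; only kets whose every factor amplitude is nonzero survive.
|000⟩: (-0.1179)(0.7248)(0.7458) = -0.06373
|001⟩: (-0.1179)(0.7248)(-0.1279 + 0.6537i) = (0.01093 - 0.05586i)
|010⟩: (-0.1179)(0.6889)(0.7458) = -0.06057
|011⟩: (-0.1179)(0.6889)(-0.1279 + 0.6537i) = (0.01039 - 0.05309i)
|100⟩: (0.993)(0.7248)(0.7458) = 0.5368
|101⟩: (0.993)(0.7248)(-0.1279 + 0.6537i) = (-0.09205 + 0.4705i)
|110⟩: (0.993)(0.6889)(0.7458) = 0.5102
|111⟩: (0.993)(0.6889)(-0.1279 + 0.6537i) = (-0.08749 + 0.4472i)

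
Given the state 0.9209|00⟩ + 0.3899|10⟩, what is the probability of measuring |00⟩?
0.8481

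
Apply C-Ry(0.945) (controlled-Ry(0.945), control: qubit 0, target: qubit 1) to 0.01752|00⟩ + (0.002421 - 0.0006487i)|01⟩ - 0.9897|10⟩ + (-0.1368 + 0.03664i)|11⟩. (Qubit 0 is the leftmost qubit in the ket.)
0.01752|00⟩ + (0.002421 - 0.0006487i)|01⟩ + (-0.819 - 0.01668i)|10⟩ + (-0.5722 + 0.03263i)|11⟩

C-Ry(0.945) leaves the control-|0⟩ kets |00⟩, |01⟩ unchanged and applies Ry(0.945) to qubit 1 on the control-|1⟩ pair (|10⟩, |11⟩).
Ry(0.945) = [[cos(θ/2), −sin(θ/2)], [sin(θ/2), cos(θ/2)]]; θ = 0.945, cos(θ/2) ≈ 0.890433, sin(θ/2) ≈ 0.455114.
With a = amp(|10⟩) = -0.9897 and b = amp(|11⟩) = (-0.1368 + 0.03664i):
new amp(|10⟩) = (0.890433)·a + (-0.455114)·b = (-0.819 - 0.01668i)
new amp(|11⟩) = (0.455114)·a + (0.890433)·b = (-0.5722 + 0.03263i)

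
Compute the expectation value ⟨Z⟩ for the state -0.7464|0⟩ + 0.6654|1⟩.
0.1144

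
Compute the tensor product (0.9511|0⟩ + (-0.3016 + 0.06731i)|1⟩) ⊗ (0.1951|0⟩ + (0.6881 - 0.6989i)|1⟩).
0.1856|00⟩ + (0.6545 - 0.6647i)|01⟩ + (-0.05884 + 0.01313i)|10⟩ + (-0.1605 + 0.2571i)|11⟩

amp(|b₁b₂…⟩) = product of the factor amplitudes for bits b₁, b₂, …; only kets whose every factor amplitude is nonzero survive.
|00⟩: (0.9511)(0.1951) = 0.1856
|01⟩: (0.9511)(0.6881 - 0.6989i) = (0.6545 - 0.6647i)
|10⟩: (-0.3016 + 0.06731i)(0.1951) = (-0.05884 + 0.01313i)
|11⟩: (-0.3016 + 0.06731i)(0.6881 - 0.6989i) = (-0.1605 + 0.2571i)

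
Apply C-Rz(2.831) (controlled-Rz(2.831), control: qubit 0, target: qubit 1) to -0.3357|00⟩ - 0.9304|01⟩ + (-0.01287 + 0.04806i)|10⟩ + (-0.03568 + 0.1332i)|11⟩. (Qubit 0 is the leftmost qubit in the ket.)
-0.3357|00⟩ - 0.9304|01⟩ + (0.04549 + 0.02015i)|10⟩ + (-0.1371 - 0.01465i)|11⟩

C-Rz(2.831) leaves the control-|0⟩ kets |00⟩, |01⟩ unchanged and applies Rz(2.831) to qubit 1 on the control-|1⟩ pair (|10⟩, |11⟩).
Rz(2.831) = [[e^(−iθ/2), 0], [0, e^(iθ/2)]] with e^(±iθ/2) = cos(θ/2) ± i·sin(θ/2); θ = 2.831, cos(θ/2) ≈ 0.154673, sin(θ/2) ≈ 0.987966.
With a = amp(|10⟩) = (-0.01287 + 0.04806i) and b = amp(|11⟩) = (-0.03568 + 0.1332i):
new amp(|10⟩) = (0.154673 - 0.987966i)·a = (0.04549 + 0.02015i)
new amp(|11⟩) = (0.154673 + 0.987966i)·b = (-0.1371 - 0.01465i)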